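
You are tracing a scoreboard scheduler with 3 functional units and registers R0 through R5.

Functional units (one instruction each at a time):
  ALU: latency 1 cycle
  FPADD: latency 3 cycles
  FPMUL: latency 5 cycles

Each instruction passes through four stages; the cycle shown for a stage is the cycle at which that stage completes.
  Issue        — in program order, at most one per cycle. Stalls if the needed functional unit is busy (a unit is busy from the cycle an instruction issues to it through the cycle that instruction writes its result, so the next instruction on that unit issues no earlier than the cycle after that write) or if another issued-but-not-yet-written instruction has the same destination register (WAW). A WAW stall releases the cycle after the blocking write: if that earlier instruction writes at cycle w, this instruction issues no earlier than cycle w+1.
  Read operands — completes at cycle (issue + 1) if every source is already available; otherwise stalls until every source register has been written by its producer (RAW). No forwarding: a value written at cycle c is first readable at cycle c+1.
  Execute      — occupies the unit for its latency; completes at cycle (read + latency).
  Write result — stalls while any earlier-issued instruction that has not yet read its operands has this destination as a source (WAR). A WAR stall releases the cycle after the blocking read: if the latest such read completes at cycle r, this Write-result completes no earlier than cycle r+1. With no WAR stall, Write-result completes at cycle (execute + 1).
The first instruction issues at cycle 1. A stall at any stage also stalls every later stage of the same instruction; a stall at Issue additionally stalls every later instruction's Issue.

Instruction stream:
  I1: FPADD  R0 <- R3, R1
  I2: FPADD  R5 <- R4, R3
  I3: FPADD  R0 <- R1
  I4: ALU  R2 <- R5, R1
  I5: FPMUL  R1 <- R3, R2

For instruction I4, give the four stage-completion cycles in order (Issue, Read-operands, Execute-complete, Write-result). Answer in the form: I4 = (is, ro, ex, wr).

[1] issue I1 (FPADD)
[2] I1 read-ops
[5] I1 finished on FPADD
[6] I1→R0
[7] issue I2 (FPADD)
[8] I2 read-ops
[11] I2 finished on FPADD
[12] I2→R5
[13] issue I3 (FPADD)
[14] I3 read-ops; issue I4 (ALU)
[15] I4 read-ops; issue I5 (FPMUL)
[16] I4 finished on ALU
[17] I3 finished on FPADD; I4→R2
[18] I3→R0; I5 read-ops
[23] I5 finished on FPMUL
[24] I5→R1

I4 = (14, 15, 16, 17)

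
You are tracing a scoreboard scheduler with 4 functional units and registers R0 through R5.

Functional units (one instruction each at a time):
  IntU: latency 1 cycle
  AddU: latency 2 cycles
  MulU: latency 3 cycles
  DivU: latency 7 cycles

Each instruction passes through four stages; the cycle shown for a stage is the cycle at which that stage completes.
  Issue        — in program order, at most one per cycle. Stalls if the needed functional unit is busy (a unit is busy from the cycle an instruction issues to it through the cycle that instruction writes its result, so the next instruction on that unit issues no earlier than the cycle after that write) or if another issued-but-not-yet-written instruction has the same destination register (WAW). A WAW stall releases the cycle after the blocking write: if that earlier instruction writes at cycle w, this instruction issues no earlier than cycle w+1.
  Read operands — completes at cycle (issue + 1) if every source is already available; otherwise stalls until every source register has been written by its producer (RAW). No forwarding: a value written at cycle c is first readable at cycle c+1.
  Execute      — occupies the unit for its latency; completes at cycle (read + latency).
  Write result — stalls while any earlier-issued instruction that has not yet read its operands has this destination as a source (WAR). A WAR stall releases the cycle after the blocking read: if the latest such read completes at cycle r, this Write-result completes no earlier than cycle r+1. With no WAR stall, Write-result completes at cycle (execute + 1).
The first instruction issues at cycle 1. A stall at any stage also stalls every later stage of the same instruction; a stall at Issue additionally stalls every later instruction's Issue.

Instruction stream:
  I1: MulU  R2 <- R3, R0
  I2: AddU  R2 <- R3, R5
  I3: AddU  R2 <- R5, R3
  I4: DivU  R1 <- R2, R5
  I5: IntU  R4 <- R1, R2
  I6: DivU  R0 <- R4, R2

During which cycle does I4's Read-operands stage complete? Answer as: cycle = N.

cycle = 17

[1] issue I1 (MulU)
[2] I1 read-ops
[5] I1 finished on MulU
[6] I1→R2
[7] issue I2 (AddU)
[8] I2 read-ops
[10] I2 finished on AddU
[11] I2→R2
[12] issue I3 (AddU)
[13] I3 read-ops; issue I4 (DivU)
[14] issue I5 (IntU)
[15] I3 finished on AddU
[16] I3→R2
[17] I4 read-ops
[24] I4 finished on DivU
[25] I4→R1
[26] I5 read-ops; issue I6 (DivU)
[27] I5 finished on IntU
[28] I5→R4
[29] I6 read-ops
[36] I6 finished on DivU
[37] I6→R0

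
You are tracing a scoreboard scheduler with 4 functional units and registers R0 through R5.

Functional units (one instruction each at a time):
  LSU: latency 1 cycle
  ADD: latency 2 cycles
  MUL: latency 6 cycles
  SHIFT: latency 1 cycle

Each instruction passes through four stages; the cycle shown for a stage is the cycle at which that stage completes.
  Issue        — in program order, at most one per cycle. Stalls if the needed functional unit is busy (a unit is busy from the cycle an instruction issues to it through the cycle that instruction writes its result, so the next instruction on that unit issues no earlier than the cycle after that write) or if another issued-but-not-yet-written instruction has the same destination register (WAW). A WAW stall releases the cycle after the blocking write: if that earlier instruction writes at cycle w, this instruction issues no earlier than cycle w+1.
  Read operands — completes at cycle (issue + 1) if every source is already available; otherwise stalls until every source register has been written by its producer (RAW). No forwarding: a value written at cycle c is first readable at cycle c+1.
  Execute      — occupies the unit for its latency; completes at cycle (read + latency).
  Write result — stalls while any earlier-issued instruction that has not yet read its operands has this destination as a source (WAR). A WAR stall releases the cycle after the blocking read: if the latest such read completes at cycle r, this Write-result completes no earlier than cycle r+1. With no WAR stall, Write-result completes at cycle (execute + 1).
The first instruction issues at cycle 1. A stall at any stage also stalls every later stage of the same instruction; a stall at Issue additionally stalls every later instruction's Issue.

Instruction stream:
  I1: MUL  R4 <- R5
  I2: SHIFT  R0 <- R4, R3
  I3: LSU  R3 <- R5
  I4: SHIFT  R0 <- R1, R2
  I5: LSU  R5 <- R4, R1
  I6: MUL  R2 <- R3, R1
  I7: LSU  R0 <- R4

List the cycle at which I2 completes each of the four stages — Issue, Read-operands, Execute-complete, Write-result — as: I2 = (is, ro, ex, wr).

I2 = (2, 10, 11, 12)

[1] issue I1 (MUL)
[2] I1 read-ops | issue I2 (SHIFT)
[3] issue I3 (LSU)
[4] I3 read-ops
[5] I3 finished on LSU
[8] I1 finished on MUL
[9] I1→R4
[10] I2 read-ops
[11] I2 finished on SHIFT | I3→R3
[12] I2→R0
[13] issue I4 (SHIFT)
[14] I4 read-ops | issue I5 (LSU)
[15] I4 finished on SHIFT | I5 read-ops | issue I6 (MUL)
[16] I4→R0 | I5 finished on LSU | I6 read-ops
[17] I5→R5
[18] issue I7 (LSU)
[19] I7 read-ops
[20] I7 finished on LSU
[21] I7→R0
[22] I6 finished on MUL
[23] I6→R2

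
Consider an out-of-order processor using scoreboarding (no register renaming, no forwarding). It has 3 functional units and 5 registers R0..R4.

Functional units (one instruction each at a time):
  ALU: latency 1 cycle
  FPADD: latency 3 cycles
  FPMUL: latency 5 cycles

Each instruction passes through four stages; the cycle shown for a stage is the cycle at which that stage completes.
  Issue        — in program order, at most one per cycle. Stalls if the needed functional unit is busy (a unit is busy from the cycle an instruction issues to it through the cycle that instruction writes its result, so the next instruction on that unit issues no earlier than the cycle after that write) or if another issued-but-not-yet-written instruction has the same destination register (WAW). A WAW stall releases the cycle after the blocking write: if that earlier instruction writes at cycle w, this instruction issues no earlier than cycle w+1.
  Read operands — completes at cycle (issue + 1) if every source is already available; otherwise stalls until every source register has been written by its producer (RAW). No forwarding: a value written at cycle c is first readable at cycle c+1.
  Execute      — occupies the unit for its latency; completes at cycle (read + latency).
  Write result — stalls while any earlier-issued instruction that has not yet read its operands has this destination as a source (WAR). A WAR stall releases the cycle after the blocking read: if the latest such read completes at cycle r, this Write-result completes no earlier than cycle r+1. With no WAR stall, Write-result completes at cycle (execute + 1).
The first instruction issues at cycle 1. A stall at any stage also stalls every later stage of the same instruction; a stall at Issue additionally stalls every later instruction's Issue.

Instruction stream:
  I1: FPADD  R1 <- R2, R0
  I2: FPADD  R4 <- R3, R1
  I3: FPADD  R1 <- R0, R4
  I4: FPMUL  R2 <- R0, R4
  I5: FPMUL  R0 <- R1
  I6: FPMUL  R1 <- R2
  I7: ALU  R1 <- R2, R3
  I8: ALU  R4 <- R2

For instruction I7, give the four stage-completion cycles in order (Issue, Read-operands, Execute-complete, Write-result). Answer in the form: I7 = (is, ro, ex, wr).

I7 = (38, 39, 40, 41)

cycle 1: I1 dispatched to FPADD
cycle 2: I1 operands ready
cycle 5: I1 complete
cycle 6: R1←I1
cycle 7: I2 dispatched to FPADD
cycle 8: I2 operands ready
cycle 11: I2 complete
cycle 12: R4←I2
cycle 13: I3 dispatched to FPADD
cycle 14: I3 operands ready · I4 dispatched to FPMUL
cycle 15: I4 operands ready
cycle 17: I3 complete
cycle 18: R1←I3
cycle 20: I4 complete
cycle 21: R2←I4
cycle 22: I5 dispatched to FPMUL
cycle 23: I5 operands ready
cycle 28: I5 complete
cycle 29: R0←I5
cycle 30: I6 dispatched to FPMUL
cycle 31: I6 operands ready
cycle 36: I6 complete
cycle 37: R1←I6
cycle 38: I7 dispatched to ALU
cycle 39: I7 operands ready
cycle 40: I7 complete
cycle 41: R1←I7
cycle 42: I8 dispatched to ALU
cycle 43: I8 operands ready
cycle 44: I8 complete
cycle 45: R4←I8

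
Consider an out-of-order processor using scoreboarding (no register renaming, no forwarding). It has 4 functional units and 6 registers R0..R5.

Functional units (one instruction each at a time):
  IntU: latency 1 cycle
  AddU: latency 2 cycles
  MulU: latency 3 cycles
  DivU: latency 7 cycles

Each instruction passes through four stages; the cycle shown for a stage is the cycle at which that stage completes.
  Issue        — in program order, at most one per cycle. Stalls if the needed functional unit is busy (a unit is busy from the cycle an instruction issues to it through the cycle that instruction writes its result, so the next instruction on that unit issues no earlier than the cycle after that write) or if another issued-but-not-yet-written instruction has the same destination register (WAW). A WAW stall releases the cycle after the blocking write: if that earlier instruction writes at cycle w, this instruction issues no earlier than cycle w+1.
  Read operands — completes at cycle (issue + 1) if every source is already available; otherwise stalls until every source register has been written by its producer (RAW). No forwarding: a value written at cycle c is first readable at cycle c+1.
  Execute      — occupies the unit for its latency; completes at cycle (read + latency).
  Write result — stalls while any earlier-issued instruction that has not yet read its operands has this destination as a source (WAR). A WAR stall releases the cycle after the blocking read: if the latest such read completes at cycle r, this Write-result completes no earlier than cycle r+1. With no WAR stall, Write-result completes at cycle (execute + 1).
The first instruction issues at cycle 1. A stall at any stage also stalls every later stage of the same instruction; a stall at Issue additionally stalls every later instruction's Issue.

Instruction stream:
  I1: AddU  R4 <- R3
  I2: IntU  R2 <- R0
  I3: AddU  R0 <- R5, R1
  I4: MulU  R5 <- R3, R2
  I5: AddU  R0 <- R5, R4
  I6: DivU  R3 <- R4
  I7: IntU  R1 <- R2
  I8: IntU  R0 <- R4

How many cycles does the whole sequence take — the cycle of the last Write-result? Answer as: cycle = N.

[1] I1 dispatched to AddU
[2] I1 operands ready; I2 dispatched to IntU
[3] I2 operands ready
[4] I1 complete; I2 complete
[5] R4←I1; R2←I2
[6] I3 dispatched to AddU
[7] I3 operands ready; I4 dispatched to MulU
[8] I4 operands ready
[9] I3 complete
[10] R0←I3
[11] I4 complete; I5 dispatched to AddU
[12] R5←I4; I6 dispatched to DivU
[13] I5 operands ready; I6 operands ready; I7 dispatched to IntU
[14] I7 operands ready
[15] I5 complete; I7 complete
[16] R0←I5; R1←I7
[17] I8 dispatched to IntU
[18] I8 operands ready
[19] I8 complete
[20] I6 complete; R0←I8
[21] R3←I6

cycle = 21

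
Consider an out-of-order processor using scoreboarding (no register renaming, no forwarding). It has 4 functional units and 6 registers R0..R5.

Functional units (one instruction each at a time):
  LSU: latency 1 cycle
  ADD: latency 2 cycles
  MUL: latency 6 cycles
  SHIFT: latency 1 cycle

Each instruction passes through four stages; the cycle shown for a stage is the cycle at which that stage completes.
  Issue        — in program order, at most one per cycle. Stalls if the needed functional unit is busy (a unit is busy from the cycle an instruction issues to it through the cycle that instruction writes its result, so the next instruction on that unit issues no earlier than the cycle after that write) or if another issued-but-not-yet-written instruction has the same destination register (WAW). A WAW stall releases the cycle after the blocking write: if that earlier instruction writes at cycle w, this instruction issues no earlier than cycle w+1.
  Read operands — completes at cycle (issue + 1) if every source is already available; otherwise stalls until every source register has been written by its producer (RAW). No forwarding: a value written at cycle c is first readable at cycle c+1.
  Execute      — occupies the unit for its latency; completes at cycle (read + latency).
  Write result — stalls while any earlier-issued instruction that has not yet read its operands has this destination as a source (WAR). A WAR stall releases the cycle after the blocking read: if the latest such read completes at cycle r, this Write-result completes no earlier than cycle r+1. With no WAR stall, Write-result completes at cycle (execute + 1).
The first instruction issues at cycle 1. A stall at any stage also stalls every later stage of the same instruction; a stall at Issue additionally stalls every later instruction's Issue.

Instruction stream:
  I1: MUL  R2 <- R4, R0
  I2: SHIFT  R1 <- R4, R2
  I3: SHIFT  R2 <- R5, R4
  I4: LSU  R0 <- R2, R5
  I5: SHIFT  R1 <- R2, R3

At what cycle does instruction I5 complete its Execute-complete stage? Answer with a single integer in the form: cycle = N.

cycle = 19

t=1  I1→MUL
t=2  I1 RO · I2→SHIFT
t=8  I1 EX
t=9  I1 WR R2
t=10  I2 RO
t=11  I2 EX
t=12  I2 WR R1
t=13  I3→SHIFT
t=14  I3 RO · I4→LSU
t=15  I3 EX
t=16  I3 WR R2
t=17  I4 RO · I5→SHIFT
t=18  I4 EX · I5 RO
t=19  I4 WR R0 · I5 EX
t=20  I5 WR R1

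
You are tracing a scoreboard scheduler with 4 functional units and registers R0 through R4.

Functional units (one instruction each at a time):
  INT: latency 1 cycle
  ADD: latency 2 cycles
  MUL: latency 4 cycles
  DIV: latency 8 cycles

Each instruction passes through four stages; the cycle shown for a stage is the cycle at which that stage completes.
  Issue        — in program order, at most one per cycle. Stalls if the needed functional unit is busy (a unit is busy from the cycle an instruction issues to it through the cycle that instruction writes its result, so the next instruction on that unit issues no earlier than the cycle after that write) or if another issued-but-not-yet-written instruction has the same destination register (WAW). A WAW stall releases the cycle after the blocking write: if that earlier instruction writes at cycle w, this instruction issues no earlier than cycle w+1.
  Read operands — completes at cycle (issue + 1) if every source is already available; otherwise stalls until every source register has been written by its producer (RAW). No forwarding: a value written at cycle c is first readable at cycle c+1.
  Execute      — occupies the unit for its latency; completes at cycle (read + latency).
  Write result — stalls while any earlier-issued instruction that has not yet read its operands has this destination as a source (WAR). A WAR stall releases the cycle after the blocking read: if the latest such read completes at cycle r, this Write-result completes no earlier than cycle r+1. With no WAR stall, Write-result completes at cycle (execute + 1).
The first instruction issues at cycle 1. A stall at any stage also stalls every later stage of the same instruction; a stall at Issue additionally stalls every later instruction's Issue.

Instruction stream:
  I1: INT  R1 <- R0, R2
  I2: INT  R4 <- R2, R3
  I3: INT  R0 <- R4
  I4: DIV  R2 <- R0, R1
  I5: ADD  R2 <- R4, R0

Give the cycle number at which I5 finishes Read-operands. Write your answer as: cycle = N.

  I1 | 1 | 2 | 3 | 4
  I2 | 5 | 6 | 7 | 8   struct: INT busy until I1 writes@4
  I3 | 9 | 10 | 11 | 12   struct: INT busy until I2 writes@8
  I4 | 10 | 13 | 21 | 22   RAW R0: wait I3 write@12
  I5 | 23 | 24 | 26 | 27   WAW R2: wait I4 write@22

cycle = 24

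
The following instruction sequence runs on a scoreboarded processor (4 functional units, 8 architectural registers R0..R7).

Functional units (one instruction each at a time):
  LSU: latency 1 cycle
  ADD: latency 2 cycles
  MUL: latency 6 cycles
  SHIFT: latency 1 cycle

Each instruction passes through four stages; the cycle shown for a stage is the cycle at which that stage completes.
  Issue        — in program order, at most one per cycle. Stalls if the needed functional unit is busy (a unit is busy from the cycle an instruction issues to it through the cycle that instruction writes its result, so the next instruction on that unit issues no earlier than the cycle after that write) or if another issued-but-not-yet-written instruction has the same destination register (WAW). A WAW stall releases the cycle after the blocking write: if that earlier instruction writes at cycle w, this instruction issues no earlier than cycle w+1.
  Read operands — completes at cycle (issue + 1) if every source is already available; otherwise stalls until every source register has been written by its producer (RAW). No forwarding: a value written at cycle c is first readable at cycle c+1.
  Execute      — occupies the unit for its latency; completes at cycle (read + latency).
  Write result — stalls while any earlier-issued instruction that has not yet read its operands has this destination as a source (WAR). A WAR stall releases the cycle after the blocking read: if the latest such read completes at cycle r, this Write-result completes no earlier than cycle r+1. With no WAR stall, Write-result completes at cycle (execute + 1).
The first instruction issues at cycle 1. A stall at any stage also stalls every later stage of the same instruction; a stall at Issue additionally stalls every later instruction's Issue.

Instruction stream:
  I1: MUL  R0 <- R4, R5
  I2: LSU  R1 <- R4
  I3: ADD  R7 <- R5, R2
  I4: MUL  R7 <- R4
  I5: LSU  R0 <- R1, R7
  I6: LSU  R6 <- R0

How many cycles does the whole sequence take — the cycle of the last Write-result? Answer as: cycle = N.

[I1] 1/2/8/9
[I2] 2/3/4/5
[I3] 3/4/6/7
[I4] 10/11/17/18  (struct: MUL busy until I1 writes@9)
[I5] 11/19/20/21  (RAW R7: wait I4 write@18)
[I6] 22/23/24/25  (struct: LSU busy until I5 writes@21)

cycle = 25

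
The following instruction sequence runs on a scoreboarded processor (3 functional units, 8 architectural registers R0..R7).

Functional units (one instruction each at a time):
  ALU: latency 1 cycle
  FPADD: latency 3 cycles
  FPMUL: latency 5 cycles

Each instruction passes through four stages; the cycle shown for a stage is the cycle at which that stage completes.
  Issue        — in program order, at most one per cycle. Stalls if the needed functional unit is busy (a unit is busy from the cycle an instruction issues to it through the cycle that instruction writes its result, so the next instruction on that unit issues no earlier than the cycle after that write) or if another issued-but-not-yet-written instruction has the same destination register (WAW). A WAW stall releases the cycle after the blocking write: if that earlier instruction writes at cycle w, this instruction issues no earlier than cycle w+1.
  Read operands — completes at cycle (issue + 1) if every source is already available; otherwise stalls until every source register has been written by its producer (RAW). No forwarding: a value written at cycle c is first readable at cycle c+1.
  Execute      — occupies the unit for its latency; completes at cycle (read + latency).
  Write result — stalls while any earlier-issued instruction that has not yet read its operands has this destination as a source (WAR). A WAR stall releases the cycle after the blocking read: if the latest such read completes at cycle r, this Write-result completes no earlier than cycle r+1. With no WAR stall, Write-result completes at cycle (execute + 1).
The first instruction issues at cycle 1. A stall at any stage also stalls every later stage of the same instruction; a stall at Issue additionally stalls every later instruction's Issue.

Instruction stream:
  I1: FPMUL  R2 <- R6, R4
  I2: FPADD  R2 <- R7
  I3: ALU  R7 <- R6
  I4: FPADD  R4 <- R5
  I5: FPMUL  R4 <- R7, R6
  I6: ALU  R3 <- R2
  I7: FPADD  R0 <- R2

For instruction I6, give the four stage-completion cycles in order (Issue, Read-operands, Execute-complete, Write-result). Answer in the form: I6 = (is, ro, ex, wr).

c1: issue I1 (FPMUL)
c2: I1 read-ops
c7: I1 finished on FPMUL
c8: I1→R2
c9: issue I2 (FPADD)
c10: I2 read-ops · issue I3 (ALU)
c11: I3 read-ops
c12: I3 finished on ALU
c13: I2 finished on FPADD · I3→R7
c14: I2→R2
c15: issue I4 (FPADD)
c16: I4 read-ops
c19: I4 finished on FPADD
c20: I4→R4
c21: issue I5 (FPMUL)
c22: I5 read-ops · issue I6 (ALU)
c23: I6 read-ops · issue I7 (FPADD)
c24: I6 finished on ALU · I7 read-ops
c25: I6→R3
c27: I5 finished on FPMUL · I7 finished on FPADD
c28: I5→R4 · I7→R0

I6 = (22, 23, 24, 25)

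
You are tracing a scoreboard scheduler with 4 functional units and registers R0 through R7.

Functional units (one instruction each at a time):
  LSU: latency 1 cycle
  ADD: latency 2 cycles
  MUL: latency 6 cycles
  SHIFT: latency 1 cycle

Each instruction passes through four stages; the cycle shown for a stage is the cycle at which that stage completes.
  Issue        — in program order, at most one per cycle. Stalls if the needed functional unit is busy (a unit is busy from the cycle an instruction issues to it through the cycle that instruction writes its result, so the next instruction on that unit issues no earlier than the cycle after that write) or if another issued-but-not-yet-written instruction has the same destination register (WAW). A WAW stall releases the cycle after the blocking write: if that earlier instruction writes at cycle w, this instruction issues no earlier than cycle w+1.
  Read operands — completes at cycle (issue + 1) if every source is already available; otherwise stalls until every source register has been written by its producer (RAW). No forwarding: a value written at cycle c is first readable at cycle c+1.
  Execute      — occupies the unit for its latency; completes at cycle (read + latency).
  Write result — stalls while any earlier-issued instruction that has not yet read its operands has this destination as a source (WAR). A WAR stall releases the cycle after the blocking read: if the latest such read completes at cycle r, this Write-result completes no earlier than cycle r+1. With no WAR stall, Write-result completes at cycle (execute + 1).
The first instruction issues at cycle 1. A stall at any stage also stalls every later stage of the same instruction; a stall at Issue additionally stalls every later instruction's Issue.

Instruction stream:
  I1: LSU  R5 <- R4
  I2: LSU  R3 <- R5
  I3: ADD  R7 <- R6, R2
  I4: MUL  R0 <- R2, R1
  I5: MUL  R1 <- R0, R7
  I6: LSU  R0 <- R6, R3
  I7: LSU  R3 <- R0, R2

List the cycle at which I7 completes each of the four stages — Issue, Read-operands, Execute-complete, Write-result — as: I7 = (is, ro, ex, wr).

I7 = (21, 22, 23, 24)

c1: I1 issues→LSU
c2: I1 reads
c3: I1 exec-done
c4: I1 writes R5
c5: I2 issues→LSU
c6: I2 reads, I3 issues→ADD
c7: I2 exec-done, I3 reads, I4 issues→MUL
c8: I2 writes R3, I4 reads
c9: I3 exec-done
c10: I3 writes R7
c14: I4 exec-done
c15: I4 writes R0
c16: I5 issues→MUL
c17: I5 reads, I6 issues→LSU
c18: I6 reads
c19: I6 exec-done
c20: I6 writes R0
c21: I7 issues→LSU
c22: I7 reads
c23: I5 exec-done, I7 exec-done
c24: I5 writes R1, I7 writes R3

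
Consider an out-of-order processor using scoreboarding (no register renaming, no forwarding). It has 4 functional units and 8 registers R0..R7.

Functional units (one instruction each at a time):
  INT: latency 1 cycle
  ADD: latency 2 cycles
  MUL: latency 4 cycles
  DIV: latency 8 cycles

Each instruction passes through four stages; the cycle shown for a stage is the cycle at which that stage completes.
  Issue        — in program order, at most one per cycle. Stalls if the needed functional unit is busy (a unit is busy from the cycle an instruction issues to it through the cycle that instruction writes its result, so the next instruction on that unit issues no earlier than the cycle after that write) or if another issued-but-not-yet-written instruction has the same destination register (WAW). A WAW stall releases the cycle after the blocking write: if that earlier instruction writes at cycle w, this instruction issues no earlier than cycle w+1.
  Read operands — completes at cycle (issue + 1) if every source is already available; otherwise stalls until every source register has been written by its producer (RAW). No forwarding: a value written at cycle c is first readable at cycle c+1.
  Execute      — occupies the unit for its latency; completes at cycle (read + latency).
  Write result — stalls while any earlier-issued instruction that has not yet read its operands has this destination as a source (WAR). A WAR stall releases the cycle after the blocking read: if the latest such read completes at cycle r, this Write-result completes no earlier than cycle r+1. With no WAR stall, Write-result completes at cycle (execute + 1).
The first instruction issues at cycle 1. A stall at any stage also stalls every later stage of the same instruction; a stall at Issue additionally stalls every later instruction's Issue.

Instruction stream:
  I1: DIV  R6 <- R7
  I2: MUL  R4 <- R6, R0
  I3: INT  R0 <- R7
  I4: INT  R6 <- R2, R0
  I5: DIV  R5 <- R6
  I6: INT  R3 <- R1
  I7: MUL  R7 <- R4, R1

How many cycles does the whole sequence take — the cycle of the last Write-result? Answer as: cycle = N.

I1 -> (1, 2, 10, 11)
I2 -> (2, 12, 16, 17)  // RAW R6: wait I1 write@11
I3 -> (3, 4, 5, 13)  // WAR R0: wait I2 read@12
I4 -> (14, 15, 16, 17)  // struct: INT busy until I3 writes@13
I5 -> (15, 18, 26, 27)  // RAW R6: wait I4 write@17
I6 -> (18, 19, 20, 21)  // struct: INT busy until I4 writes@17
I7 -> (19, 20, 24, 25)

cycle = 27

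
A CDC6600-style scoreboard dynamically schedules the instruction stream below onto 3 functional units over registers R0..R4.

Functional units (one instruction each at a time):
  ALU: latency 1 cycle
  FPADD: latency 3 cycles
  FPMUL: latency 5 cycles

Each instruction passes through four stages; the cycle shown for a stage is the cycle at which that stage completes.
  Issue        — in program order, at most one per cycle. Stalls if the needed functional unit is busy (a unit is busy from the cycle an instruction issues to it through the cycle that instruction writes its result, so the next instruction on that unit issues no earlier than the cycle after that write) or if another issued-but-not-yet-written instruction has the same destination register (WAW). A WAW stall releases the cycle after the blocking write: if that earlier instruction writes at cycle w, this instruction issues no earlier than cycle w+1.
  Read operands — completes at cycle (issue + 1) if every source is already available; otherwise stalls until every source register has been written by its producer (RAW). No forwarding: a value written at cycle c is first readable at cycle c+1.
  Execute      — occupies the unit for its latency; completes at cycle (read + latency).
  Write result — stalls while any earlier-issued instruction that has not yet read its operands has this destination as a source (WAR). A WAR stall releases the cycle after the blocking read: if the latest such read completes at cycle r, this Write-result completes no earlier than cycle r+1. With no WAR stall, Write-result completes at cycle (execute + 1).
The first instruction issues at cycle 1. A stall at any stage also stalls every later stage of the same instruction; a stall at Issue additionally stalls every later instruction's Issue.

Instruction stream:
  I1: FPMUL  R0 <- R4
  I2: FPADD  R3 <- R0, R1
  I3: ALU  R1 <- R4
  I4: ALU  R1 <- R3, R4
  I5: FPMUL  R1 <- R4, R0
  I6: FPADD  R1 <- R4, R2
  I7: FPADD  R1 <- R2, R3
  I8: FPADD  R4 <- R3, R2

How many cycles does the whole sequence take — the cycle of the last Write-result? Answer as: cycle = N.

cycle = 42

cycle 1: I1 issues→FPMUL
cycle 2: I1 reads, I2 issues→FPADD
cycle 3: I3 issues→ALU
cycle 4: I3 reads
cycle 5: I3 exec-done
cycle 7: I1 exec-done
cycle 8: I1 writes R0
cycle 9: I2 reads
cycle 10: I3 writes R1
cycle 11: I4 issues→ALU
cycle 12: I2 exec-done
cycle 13: I2 writes R3
cycle 14: I4 reads
cycle 15: I4 exec-done
cycle 16: I4 writes R1
cycle 17: I5 issues→FPMUL
cycle 18: I5 reads
cycle 23: I5 exec-done
cycle 24: I5 writes R1
cycle 25: I6 issues→FPADD
cycle 26: I6 reads
cycle 29: I6 exec-done
cycle 30: I6 writes R1
cycle 31: I7 issues→FPADD
cycle 32: I7 reads
cycle 35: I7 exec-done
cycle 36: I7 writes R1
cycle 37: I8 issues→FPADD
cycle 38: I8 reads
cycle 41: I8 exec-done
cycle 42: I8 writes R4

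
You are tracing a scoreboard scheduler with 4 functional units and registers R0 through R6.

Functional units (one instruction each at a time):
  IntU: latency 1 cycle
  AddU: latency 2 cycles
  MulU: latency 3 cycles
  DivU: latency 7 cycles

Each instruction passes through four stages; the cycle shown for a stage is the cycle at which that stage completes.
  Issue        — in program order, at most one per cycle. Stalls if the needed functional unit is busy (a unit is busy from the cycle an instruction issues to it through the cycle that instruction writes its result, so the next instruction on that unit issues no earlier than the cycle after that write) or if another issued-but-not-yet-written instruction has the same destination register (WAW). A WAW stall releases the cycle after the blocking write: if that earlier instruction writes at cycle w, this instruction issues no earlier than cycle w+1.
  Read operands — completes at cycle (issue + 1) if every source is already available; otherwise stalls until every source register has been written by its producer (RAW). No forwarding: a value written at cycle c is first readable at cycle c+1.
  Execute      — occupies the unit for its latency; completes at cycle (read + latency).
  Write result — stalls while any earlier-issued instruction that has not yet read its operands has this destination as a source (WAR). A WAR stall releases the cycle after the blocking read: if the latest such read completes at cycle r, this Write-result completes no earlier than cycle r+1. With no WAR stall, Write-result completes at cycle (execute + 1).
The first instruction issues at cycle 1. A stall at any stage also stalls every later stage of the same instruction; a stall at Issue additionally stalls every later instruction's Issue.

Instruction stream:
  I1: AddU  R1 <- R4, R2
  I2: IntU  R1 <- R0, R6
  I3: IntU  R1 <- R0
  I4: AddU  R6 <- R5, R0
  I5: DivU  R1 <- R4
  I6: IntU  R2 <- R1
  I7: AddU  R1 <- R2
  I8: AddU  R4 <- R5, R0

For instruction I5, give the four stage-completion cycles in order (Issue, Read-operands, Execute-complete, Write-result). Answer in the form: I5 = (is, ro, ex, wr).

I5 = (14, 15, 22, 23)

c1: issue I1 (AddU)
c2: I1 read-ops
c4: I1 finished on AddU
c5: I1→R1
c6: issue I2 (IntU)
c7: I2 read-ops
c8: I2 finished on IntU
c9: I2→R1
c10: issue I3 (IntU)
c11: I3 read-ops | issue I4 (AddU)
c12: I3 finished on IntU | I4 read-ops
c13: I3→R1
c14: I4 finished on AddU | issue I5 (DivU)
c15: I4→R6 | I5 read-ops | issue I6 (IntU)
c22: I5 finished on DivU
c23: I5→R1
c24: I6 read-ops | issue I7 (AddU)
c25: I6 finished on IntU
c26: I6→R2
c27: I7 read-ops
c29: I7 finished on AddU
c30: I7→R1
c31: issue I8 (AddU)
c32: I8 read-ops
c34: I8 finished on AddU
c35: I8→R4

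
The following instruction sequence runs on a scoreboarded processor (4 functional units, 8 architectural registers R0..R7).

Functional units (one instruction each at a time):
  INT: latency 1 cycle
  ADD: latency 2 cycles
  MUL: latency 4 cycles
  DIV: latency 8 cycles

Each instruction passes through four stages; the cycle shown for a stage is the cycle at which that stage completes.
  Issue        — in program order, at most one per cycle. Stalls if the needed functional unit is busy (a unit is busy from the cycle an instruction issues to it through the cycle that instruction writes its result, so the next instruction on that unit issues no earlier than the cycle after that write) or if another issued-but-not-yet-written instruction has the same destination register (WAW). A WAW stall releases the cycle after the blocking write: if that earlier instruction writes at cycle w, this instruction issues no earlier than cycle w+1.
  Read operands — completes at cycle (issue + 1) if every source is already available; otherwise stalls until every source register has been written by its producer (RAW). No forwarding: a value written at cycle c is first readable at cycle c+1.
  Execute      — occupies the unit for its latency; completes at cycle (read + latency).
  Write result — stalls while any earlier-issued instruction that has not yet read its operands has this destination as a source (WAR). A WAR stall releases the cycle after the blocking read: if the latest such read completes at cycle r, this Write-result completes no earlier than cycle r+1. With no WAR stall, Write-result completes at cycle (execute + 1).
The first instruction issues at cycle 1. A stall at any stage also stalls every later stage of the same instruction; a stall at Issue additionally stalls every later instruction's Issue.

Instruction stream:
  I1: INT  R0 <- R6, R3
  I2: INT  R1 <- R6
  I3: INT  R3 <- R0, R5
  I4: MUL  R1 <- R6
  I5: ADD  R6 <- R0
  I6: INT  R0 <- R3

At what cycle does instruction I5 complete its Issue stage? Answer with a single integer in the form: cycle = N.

  I1 | 1 | 2 | 3 | 4
  I2 | 5 | 6 | 7 | 8   struct: INT busy until I1 writes@4
  I3 | 9 | 10 | 11 | 12   struct: INT busy until I2 writes@8
  I4 | 10 | 11 | 15 | 16
  I5 | 11 | 12 | 14 | 15
  I6 | 13 | 14 | 15 | 16   struct: INT busy until I3 writes@12

cycle = 11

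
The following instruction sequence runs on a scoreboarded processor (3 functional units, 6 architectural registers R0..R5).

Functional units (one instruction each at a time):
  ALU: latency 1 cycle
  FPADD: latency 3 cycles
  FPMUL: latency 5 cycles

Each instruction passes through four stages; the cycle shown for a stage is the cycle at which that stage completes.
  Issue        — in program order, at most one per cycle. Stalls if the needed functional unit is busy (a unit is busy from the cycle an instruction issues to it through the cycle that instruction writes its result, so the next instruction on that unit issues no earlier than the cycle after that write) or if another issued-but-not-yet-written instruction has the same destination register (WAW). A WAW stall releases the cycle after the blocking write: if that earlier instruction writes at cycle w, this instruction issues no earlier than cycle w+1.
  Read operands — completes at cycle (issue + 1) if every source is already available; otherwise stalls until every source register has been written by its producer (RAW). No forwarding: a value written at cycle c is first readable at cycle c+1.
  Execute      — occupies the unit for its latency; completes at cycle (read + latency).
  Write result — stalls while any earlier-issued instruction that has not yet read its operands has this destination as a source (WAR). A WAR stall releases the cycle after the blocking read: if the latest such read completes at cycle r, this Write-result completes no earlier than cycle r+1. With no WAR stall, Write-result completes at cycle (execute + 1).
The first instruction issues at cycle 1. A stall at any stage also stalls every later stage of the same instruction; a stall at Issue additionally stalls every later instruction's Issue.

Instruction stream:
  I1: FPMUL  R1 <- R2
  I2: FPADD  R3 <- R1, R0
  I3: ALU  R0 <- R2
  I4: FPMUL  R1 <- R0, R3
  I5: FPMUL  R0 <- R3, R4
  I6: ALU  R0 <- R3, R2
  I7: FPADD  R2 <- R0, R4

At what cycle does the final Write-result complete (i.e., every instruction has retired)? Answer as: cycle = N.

cycle 1: I1 issues→FPMUL
cycle 2: I1 reads; I2 issues→FPADD
cycle 3: I3 issues→ALU
cycle 4: I3 reads
cycle 5: I3 exec-done
cycle 7: I1 exec-done
cycle 8: I1 writes R1
cycle 9: I2 reads; I4 issues→FPMUL
cycle 10: I3 writes R0
cycle 12: I2 exec-done
cycle 13: I2 writes R3
cycle 14: I4 reads
cycle 19: I4 exec-done
cycle 20: I4 writes R1
cycle 21: I5 issues→FPMUL
cycle 22: I5 reads
cycle 27: I5 exec-done
cycle 28: I5 writes R0
cycle 29: I6 issues→ALU
cycle 30: I6 reads; I7 issues→FPADD
cycle 31: I6 exec-done
cycle 32: I6 writes R0
cycle 33: I7 reads
cycle 36: I7 exec-done
cycle 37: I7 writes R2

cycle = 37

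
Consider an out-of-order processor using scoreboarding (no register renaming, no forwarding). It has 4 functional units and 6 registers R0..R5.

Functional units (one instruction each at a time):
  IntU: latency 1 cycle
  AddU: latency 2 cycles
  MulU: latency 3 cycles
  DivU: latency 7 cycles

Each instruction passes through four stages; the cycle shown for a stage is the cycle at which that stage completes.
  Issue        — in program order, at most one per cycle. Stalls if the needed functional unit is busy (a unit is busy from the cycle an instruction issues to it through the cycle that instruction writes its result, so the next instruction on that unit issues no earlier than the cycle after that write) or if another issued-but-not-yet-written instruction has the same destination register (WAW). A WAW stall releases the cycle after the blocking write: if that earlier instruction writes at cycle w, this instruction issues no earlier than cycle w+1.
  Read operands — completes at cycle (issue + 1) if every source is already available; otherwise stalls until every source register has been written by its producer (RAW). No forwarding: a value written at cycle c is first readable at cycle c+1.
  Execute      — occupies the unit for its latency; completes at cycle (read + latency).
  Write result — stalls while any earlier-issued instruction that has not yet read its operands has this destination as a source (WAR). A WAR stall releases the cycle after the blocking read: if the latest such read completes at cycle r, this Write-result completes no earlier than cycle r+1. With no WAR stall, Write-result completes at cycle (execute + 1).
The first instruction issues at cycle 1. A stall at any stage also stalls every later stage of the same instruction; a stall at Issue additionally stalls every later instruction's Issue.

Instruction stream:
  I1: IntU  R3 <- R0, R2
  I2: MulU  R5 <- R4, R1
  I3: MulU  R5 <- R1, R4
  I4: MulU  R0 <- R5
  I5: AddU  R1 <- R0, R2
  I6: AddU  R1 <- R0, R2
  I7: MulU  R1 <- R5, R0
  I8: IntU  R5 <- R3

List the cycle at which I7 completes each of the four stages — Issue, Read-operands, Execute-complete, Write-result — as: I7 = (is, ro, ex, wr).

I7 = (29, 30, 33, 34)

  I1 | 1 | 2 | 3 | 4
  I2 | 2 | 3 | 6 | 7
  I3 | 8 | 9 | 12 | 13   struct: MulU busy until I2 writes@7
  I4 | 14 | 15 | 18 | 19   struct: MulU busy until I3 writes@13
  I5 | 15 | 20 | 22 | 23   RAW R0: wait I4 write@19
  I6 | 24 | 25 | 27 | 28   struct: AddU busy until I5 writes@23
  I7 | 29 | 30 | 33 | 34   WAW R1: wait I6 write@28
  I8 | 30 | 31 | 32 | 33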